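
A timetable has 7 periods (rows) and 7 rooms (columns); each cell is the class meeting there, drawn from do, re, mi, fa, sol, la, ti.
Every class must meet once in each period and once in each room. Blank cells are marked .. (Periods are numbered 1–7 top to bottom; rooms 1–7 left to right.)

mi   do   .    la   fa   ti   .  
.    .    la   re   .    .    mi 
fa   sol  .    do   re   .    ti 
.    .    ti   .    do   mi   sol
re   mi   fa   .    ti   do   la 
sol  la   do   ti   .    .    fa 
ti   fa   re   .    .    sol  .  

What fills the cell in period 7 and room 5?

Period 1, room 3: period 1 has {do, mi, fa, la, ti} and room 3 has {do, re, fa, la, ti}, leaving only sol.
Period 1, room 7: period 1 has {do, mi, fa, sol, la, ti} and room 7 has {mi, fa, sol, la, ti}, leaving only re.
Period 2, room 1: period 2 has {re, mi, la} and room 1 has {re, mi, fa, sol, ti}, leaving only do.
Period 2, room 2: period 2 has {do, re, mi, la} and room 2 has {do, mi, fa, sol, la}, leaving only ti.
Period 2, room 5: period 2 has {do, re, mi, la, ti} and room 5 has {do, re, fa, ti}, leaving only sol.
Period 2, room 6: period 2 has {do, re, mi, sol, la, ti} and room 6 has {do, mi, sol, ti}, leaving only fa.
Period 3, room 3: period 3 has {do, re, fa, sol, ti} and room 3 has {do, re, fa, sol, la, ti}, leaving only mi.
Period 3, room 6: period 3 has {do, re, mi, fa, sol, ti} and room 6 has {do, mi, fa, sol, ti}, leaving only la.
Period 4, room 1: period 4 has {do, mi, sol, ti} and room 1 has {do, re, mi, fa, sol, ti}, leaving only la.
Period 4, room 2: period 4 has {do, mi, sol, la, ti} and room 2 has {do, mi, fa, sol, la, ti}, leaving only re.
Period 4, room 4: period 4 has {do, re, mi, sol, la, ti} and room 4 has {do, re, la, ti}, leaving only fa.
Period 5, room 4: period 5 has {do, re, mi, fa, la, ti} and room 4 has {do, re, fa, la, ti}, leaving only sol.
Period 6, room 5: period 6 has {do, fa, sol, la, ti} and room 5 has {do, re, fa, sol, ti}, leaving only mi.
Period 7 already has {re, fa, sol, ti} and room 5 already has {do, re, mi, fa, sol, ti}, so period 7, room 5 must be la.

la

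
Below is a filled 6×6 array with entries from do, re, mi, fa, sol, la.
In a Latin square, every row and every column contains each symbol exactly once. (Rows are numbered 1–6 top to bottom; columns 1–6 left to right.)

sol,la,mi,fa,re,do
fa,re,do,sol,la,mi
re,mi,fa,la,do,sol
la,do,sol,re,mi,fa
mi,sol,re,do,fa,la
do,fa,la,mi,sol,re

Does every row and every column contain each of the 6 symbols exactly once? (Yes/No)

Each row is a permutation of the 6 symbols, and so is each column.

Yes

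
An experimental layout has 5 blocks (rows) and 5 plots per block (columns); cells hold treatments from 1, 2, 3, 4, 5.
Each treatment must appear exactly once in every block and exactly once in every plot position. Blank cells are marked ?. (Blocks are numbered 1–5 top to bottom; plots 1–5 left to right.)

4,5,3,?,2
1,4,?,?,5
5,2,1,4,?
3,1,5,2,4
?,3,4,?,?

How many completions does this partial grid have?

1

Block 1, plot 4: eliminating its block and plot leaves {1}.
Block 2, plot 3: eliminating its block and plot leaves {2}.
Block 2, plot 4: eliminating its block and plot leaves {3}.
Block 3, plot 5: eliminating its block and plot leaves {3}.
Block 5, plot 1: eliminating its block and plot leaves {2}.
Block 5, plot 4: eliminating its block and plot leaves {1, 5}.
Block 5, plot 5: eliminating its block and plot leaves {1}.
Only one assignment across all blanks avoids any block or plot repeat, giving 1 completion.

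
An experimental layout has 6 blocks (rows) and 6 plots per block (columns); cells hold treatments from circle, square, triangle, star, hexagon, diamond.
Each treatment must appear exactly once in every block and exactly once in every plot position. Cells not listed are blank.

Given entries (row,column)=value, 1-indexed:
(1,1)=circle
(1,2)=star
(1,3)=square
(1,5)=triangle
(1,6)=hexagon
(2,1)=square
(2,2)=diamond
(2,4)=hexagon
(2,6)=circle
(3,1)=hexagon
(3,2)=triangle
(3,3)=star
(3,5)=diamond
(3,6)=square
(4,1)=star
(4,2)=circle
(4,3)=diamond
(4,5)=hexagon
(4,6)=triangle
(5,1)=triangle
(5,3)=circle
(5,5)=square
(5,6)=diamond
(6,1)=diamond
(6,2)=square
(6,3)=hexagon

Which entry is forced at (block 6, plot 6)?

star

Block 6 already has {square, hexagon, diamond} and plot 6 already has {circle, square, triangle, hexagon, diamond}, so block 6, plot 6 must be star.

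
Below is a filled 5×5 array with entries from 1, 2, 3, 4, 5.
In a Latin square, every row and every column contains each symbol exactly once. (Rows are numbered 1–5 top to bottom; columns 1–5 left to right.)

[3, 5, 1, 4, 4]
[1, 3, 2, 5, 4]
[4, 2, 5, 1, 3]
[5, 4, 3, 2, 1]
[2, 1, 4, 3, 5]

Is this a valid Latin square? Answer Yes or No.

No

Column 5 contains 4 twice (at rows 1 and 2), so it is not a permutation.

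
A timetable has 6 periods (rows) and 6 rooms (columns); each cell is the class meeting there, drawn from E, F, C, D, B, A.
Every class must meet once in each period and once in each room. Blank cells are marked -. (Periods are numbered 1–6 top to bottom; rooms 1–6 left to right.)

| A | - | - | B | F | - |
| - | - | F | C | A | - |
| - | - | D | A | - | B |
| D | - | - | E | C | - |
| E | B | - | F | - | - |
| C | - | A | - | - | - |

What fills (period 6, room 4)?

D

Period 6 already has {C, A} and room 4 already has {E, F, C, B, A}, so period 6, room 4 must be D.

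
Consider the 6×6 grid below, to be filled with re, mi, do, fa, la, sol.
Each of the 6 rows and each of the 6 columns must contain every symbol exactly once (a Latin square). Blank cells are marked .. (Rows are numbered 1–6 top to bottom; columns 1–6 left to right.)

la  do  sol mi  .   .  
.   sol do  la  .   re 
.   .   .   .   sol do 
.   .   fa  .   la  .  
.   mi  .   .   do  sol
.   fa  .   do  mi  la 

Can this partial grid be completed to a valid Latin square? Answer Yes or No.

No row or column among the givens repeats a symbol, and propagating forced cells runs into no contradiction.
One valid completion exists (for instance, la do sol mi re fa / mi sol do la fa re / fa la mi re sol do / do re fa sol la mi / re mi la fa do sol / sol fa re do mi la).

Yes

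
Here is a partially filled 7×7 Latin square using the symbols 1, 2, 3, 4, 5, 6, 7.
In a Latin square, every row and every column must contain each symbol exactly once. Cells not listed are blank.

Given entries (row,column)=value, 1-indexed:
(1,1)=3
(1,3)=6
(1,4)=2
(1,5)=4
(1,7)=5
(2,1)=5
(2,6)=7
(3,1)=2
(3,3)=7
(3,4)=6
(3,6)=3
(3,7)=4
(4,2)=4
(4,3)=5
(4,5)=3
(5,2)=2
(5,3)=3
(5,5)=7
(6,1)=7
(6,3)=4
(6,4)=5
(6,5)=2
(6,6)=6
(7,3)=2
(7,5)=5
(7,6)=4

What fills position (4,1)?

6

Row 1, column 6: row 1 has {2, 3, 4, 5, 6} and column 6 has {3, 4, 6, 7}, leaving only 1.
Row 1, column 2: row 1 has {1, 2, 3, 4, 5, 6} and column 2 has {2, 4}, leaving only 7.
Row 2, column 3: row 2 has {5, 7} and column 3 has {2, 3, 4, 5, 6, 7}, leaving only 1.
Row 2, column 5: row 2 has {1, 5, 7} and column 5 has {2, 3, 4, 5, 7}, leaving only 6.
Row 2, column 2: row 2 has {1, 5, 6, 7} and column 2 has {2, 4, 7}, leaving only 3.
Row 2, column 4: row 2 has {1, 3, 5, 6, 7} and column 4 has {2, 5, 6}, leaving only 4.
Row 2, column 7: row 2 has {1, 3, 4, 5, 6, 7} and column 7 has {4, 5}, leaving only 2.
Row 3, column 5: row 3 has {2, 3, 4, 6, 7} and column 5 has {2, 3, 4, 5, 6, 7}, leaving only 1.
Row 3, column 2: row 3 has {1, 2, 3, 4, 6, 7} and column 2 has {2, 3, 4, 7}, leaving only 5.
Row 4, column 6: row 4 has {3, 4, 5} and column 6 has {1, 3, 4, 6, 7}, leaving only 2.
Row 5, column 4: row 5 has {2, 3, 7} and column 4 has {2, 4, 5, 6}, leaving only 1.
Row 4, column 4: row 4 has {2, 3, 4, 5} and column 4 has {1, 2, 4, 5, 6}, leaving only 7.
Row 5, column 6: row 5 has {1, 2, 3, 7} and column 6 has {1, 2, 3, 4, 6, 7}, leaving only 5.
Row 5, column 7: row 5 has {1, 2, 3, 5, 7} and column 7 has {2, 4, 5}, leaving only 6.
Row 4, column 7: row 4 has {2, 3, 4, 5, 7} and column 7 has {2, 4, 5, 6}, leaving only 1.
Row 4 already has {1, 2, 3, 4, 5, 7} and column 1 already has {2, 3, 5, 7}, so row 4, column 1 must be 6.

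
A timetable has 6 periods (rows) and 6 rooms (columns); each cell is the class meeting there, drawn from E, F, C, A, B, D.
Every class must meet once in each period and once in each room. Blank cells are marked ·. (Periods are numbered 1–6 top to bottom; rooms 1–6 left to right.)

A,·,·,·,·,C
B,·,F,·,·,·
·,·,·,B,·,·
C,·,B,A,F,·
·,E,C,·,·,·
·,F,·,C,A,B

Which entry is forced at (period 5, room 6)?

Period 4, room 2: period 4 has {F, C, A, B} and room 2 has {E, F}, leaving only D.
Period 1, room 2: period 1 has {C, A} and room 2 has {E, F, D}, leaving only B.
Period 4, room 6: period 4 has {F, C, A, B, D} and room 6 has {C, B}, leaving only E.
Period 5, room 6 is narrowed to {F, A, D}.
If it were F, then period 5, room 4 would be left with no valid symbol.
If it were D, then period 5, room 4 would be left with no valid symbol.
So period 5, room 6 must be A.

A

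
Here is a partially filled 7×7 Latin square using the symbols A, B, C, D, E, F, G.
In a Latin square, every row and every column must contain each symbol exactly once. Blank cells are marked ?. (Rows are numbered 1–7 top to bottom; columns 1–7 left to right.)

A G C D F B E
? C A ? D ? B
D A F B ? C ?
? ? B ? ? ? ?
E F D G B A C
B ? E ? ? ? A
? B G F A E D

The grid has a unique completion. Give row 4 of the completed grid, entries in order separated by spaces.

G E B A C D F

Row 2, column 4: row 2 has {A, B, C, D} and column 4 has {B, D, F, G}, leaving only E.
Row 3, column 7: row 3 has {A, B, C, D, F} and column 7 has {A, B, C, D, E}, leaving only G.
Row 4, column 7: row 4 has {B} and column 7 has {A, B, C, D, E, G}, leaving only F.
Row 3, column 5: row 3 has {A, B, C, D, F, G} and column 5 has {A, B, D, F}, leaving only E.
Row 6, column 2: row 6 has {A, B, E} and column 2 has {A, B, C, F, G}, leaving only D.
Row 4, column 2: row 4 has {B, F} and column 2 has {A, B, C, D, F, G}, leaving only E.
Row 6, column 4: row 6 has {A, B, D, E} and column 4 has {B, D, E, F, G}, leaving only C.
Row 4, column 4: row 4 has {B, E, F} and column 4 has {B, C, D, E, F, G}, leaving only A.
Row 6, column 5: row 6 has {A, B, C, D, E} and column 5 has {A, B, D, E, F}, leaving only G.
Row 4, column 5: row 4 has {A, B, E, F} and column 5 has {A, B, D, E, F, G}, leaving only C.
Row 4, column 1: row 4 has {A, B, C, E, F} and column 1 has {A, B, D, E}, leaving only G.
Row 4, column 6: row 4 has {A, B, C, E, F, G} and column 6 has {A, B, C, E}, leaving only D.
So row 4 reads: G E B A C D F.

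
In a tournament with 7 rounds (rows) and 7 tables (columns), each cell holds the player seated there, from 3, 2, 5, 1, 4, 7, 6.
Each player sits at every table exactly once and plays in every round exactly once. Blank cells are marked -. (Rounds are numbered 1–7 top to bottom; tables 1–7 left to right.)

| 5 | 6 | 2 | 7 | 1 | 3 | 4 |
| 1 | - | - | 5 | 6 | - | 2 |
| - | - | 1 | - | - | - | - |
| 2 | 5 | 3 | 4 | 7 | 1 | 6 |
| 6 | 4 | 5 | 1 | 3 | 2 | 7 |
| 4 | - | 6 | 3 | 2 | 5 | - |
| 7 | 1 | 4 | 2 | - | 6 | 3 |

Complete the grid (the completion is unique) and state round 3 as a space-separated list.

3 2 1 6 4 7 5

Round 3, table 1: round 3 has {1} and table 1 has {2, 5, 1, 4, 7, 6}, leaving only 3.
Round 3, table 4: round 3 has {3, 1} and table 4 has {3, 2, 5, 1, 4, 7}, leaving only 6.
Round 3, table 7: round 3 has {3, 1, 6} and table 7 has {3, 2, 4, 7, 6}, leaving only 5.
Round 3, table 5: round 3 has {3, 5, 1, 6} and table 5 has {3, 2, 1, 7, 6}, leaving only 4.
Round 3, table 6: round 3 has {3, 5, 1, 4, 6} and table 6 has {3, 2, 5, 1, 6}, leaving only 7.
Round 3, table 2: round 3 has {3, 5, 1, 4, 7, 6} and table 2 has {5, 1, 4, 6}, leaving only 2.
So round 3 reads: 3 2 1 6 4 7 5.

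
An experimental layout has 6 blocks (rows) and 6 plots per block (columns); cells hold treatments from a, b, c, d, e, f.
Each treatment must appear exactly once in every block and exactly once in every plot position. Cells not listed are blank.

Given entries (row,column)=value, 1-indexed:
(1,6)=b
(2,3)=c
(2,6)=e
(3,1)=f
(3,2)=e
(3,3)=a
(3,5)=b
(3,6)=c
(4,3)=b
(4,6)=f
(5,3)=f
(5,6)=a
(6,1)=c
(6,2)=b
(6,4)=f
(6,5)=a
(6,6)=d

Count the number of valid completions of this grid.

14

Block 1, plot 1: eliminating its block and plot leaves {a, d, e}.
Block 1, plot 2: eliminating its block and plot leaves {a, c, d, f}.
Block 1, plot 3: eliminating its block and plot leaves {d, e}.
Block 1, plot 4: eliminating its block and plot leaves {a, c, d, e}.
Block 1, plot 5: eliminating its block and plot leaves {c, d, e, f}.
Block 2, plot 1: eliminating its block and plot leaves {a, b, d}.
Block 2, plot 2: eliminating its block and plot leaves {a, d, f}.
Block 2, plot 4: eliminating its block and plot leaves {a, b, d}.
Block 2, plot 5: eliminating its block and plot leaves {d, f}.
Block 3, plot 4: eliminating its block and plot leaves {d}.
Block 4, plot 1: eliminating its block and plot leaves {a, d, e}.
Block 4, plot 2: eliminating its block and plot leaves {a, c, d}.
Block 4, plot 4: eliminating its block and plot leaves {a, c, d, e}.
Block 4, plot 5: eliminating its block and plot leaves {c, d, e}.
Block 5, plot 1: eliminating its block and plot leaves {b, d, e}.
Block 5, plot 2: eliminating its block and plot leaves {c, d}.
Block 5, plot 4: eliminating its block and plot leaves {b, c, d, e}.
Block 5, plot 5: eliminating its block and plot leaves {c, d, e}.
Block 6, plot 3: eliminating its block and plot leaves {e}.
Enumerating the assignments across these blanks that avoid any block or plot repeat gives 14 completions.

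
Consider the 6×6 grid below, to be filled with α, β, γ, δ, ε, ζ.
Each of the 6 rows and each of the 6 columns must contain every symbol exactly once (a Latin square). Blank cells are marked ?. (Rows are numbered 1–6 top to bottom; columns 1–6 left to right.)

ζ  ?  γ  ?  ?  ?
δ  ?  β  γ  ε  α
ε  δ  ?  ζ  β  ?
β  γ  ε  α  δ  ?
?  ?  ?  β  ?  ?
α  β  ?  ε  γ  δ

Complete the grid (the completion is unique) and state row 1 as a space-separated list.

ζ ε γ δ α β

Row 1, column 4: row 1 has {γ, ζ} and column 4 has {α, β, γ, ε, ζ}, leaving only δ.
Row 1, column 5: row 1 has {γ, δ, ζ} and column 5 has {β, γ, δ, ε}, leaving only α.
Row 1, column 2: row 1 has {α, γ, δ, ζ} and column 2 has {β, γ, δ}, leaving only ε.
Row 1, column 6: row 1 has {α, γ, δ, ε, ζ} and column 6 has {α, δ}, leaving only β.
So row 1 reads: ζ ε γ δ α β.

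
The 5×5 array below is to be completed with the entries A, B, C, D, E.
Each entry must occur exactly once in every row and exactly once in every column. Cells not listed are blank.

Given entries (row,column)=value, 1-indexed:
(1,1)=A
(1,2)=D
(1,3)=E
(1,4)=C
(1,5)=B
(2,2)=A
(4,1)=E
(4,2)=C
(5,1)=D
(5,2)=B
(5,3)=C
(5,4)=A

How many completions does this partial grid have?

3

Row 2, column 1: eliminating its row and column leaves {B, C}.
Row 2, column 3: eliminating its row and column leaves {B, D}.
Row 2, column 4: eliminating its row and column leaves {B, D, E}.
Row 2, column 5: eliminating its row and column leaves {C, D, E}.
Row 3, column 1: eliminating its row and column leaves {B, C}.
Row 3, column 2: eliminating its row and column leaves {E}.
Row 3, column 3: eliminating its row and column leaves {A, B, D}.
Row 3, column 4: eliminating its row and column leaves {B, D, E}.
Row 3, column 5: eliminating its row and column leaves {A, C, D, E}.
Row 4, column 3: eliminating its row and column leaves {A, B, D}.
Row 4, column 4: eliminating its row and column leaves {B, D}.
Row 4, column 5: eliminating its row and column leaves {A, D}.
Row 5, column 5: eliminating its row and column leaves {E}.
Enumerating the assignments across these blanks that avoid any row or column repeat gives 3 completions.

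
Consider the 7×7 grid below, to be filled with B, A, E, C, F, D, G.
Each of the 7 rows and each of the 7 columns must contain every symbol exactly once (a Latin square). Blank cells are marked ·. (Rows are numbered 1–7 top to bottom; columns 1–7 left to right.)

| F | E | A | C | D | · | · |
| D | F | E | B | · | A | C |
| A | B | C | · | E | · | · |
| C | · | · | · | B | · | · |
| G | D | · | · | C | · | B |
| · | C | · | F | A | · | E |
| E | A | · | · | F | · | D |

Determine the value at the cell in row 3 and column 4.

D

Row 1, column 7: row 1 has {A, E, C, F, D} and column 7 has {B, E, C, D}, leaving only G.
Row 1, column 6: row 1 has {A, E, C, F, D, G} and column 6 has {A}, leaving only B.
Row 2, column 5: row 2 has {B, A, E, C, F, D} and column 5 has {B, A, E, C, F, D}, leaving only G.
Row 3, column 7: row 3 has {B, A, E, C} and column 7 has {B, E, C, D, G}, leaving only F.
Row 4, column 2: row 4 has {B, C} and column 2 has {B, A, E, C, F, D}, leaving only G.
Row 4, column 7: row 4 has {B, C, G} and column 7 has {B, E, C, F, D, G}, leaving only A.
Row 5, column 3: row 5 has {B, C, D, G} and column 3 has {A, E, C}, leaving only F.
Row 4, column 3: row 4 has {B, A, C, G} and column 3 has {A, E, C, F}, leaving only D.
Row 4, column 4: row 4 has {B, A, C, D, G} and column 4 has {B, C, F}, leaving only E.
Row 4, column 6: row 4 has {B, A, E, C, D, G} and column 6 has {B, A}, leaving only F.
Row 5, column 4: row 5 has {B, C, F, D, G} and column 4 has {B, E, C, F}, leaving only A.
Row 5, column 6: row 5 has {B, A, C, F, D, G} and column 6 has {B, A, F}, leaving only E.
Row 6, column 1: row 6 has {A, E, C, F} and column 1 has {A, E, C, F, D, G}, leaving only B.
Row 6, column 3: row 6 has {B, A, E, C, F} and column 3 has {A, E, C, F, D}, leaving only G.
Row 6, column 6: row 6 has {B, A, E, C, F, G} and column 6 has {B, A, E, F}, leaving only D.
Row 3, column 6: row 3 has {B, A, E, C, F} and column 6 has {B, A, E, F, D}, leaving only G.
Row 3 already has {B, A, E, C, F, G} and column 4 already has {B, A, E, C, F}, so row 3, column 4 must be D.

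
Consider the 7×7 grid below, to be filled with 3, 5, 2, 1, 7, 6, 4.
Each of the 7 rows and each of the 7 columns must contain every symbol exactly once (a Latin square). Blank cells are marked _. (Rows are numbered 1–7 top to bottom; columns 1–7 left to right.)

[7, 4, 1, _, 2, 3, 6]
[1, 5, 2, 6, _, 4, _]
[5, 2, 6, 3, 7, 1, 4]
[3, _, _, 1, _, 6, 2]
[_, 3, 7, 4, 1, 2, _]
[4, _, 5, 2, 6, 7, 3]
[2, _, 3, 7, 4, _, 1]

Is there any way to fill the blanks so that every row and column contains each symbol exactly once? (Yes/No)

Yes

No row or column among the givens repeats a symbol, and propagating forced cells runs into no contradiction.
One valid completion exists (for instance, 7 4 1 5 2 3 6 / 1 5 2 6 3 4 7 / 5 2 6 3 7 1 4 / 3 7 4 1 5 6 2 / 6 3 7 4 1 2 5 / 4 1 5 2 6 7 3 / 2 6 3 7 4 5 1).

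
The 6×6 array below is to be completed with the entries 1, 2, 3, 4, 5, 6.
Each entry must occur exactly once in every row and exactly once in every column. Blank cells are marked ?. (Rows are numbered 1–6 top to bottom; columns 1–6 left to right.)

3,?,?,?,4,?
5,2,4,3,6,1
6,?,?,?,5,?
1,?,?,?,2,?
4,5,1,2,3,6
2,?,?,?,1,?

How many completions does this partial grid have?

Row 1, column 2: eliminating its row and column leaves {1, 6}.
Row 1, column 3: eliminating its row and column leaves {2, 5, 6}.
Row 1, column 4: eliminating its row and column leaves {1, 5, 6}.
Row 1, column 6: eliminating its row and column leaves {2, 5}.
Row 3, column 2: eliminating its row and column leaves {1, 3, 4}.
Row 3, column 3: eliminating its row and column leaves {2, 3}.
Row 3, column 4: eliminating its row and column leaves {1, 4}.
Row 3, column 6: eliminating its row and column leaves {2, 3, 4}.
Row 4, column 2: eliminating its row and column leaves {3, 4, 6}.
Row 4, column 3: eliminating its row and column leaves {3, 5, 6}.
Row 4, column 4: eliminating its row and column leaves {4, 5, 6}.
Row 4, column 6: eliminating its row and column leaves {3, 4, 5}.
Row 6, column 2: eliminating its row and column leaves {3, 4, 6}.
Row 6, column 3: eliminating its row and column leaves {3, 5, 6}.
Row 6, column 4: eliminating its row and column leaves {4, 5, 6}.
Row 6, column 6: eliminating its row and column leaves {3, 4, 5}.
Enumerating the assignments across these blanks that avoid any row or column repeat gives 20 completions.

20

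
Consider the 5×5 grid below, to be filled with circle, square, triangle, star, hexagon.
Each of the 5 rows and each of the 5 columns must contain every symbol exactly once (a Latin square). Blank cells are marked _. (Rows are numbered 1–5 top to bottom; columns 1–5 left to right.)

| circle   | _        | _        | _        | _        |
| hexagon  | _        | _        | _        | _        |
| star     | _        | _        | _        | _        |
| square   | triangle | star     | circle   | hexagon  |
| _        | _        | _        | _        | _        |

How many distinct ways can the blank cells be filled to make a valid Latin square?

56

Row 1, column 2: eliminating its row and column leaves {square, star, hexagon}.
Row 1, column 3: eliminating its row and column leaves {square, triangle, hexagon}.
Row 1, column 4: eliminating its row and column leaves {square, triangle, star, hexagon}.
Row 1, column 5: eliminating its row and column leaves {square, triangle, star}.
Row 2, column 2: eliminating its row and column leaves {circle, square, star}.
Row 2, column 3: eliminating its row and column leaves {circle, square, triangle}.
Row 2, column 4: eliminating its row and column leaves {square, triangle, star}.
Row 2, column 5: eliminating its row and column leaves {circle, square, triangle, star}.
Row 3, column 2: eliminating its row and column leaves {circle, square, hexagon}.
Row 3, column 3: eliminating its row and column leaves {circle, square, triangle, hexagon}.
Row 3, column 4: eliminating its row and column leaves {square, triangle, hexagon}.
Row 3, column 5: eliminating its row and column leaves {circle, square, triangle}.
Row 5, column 1: eliminating its row and column leaves {triangle}.
Row 5, column 2: eliminating its row and column leaves {circle, square, star, hexagon}.
Row 5, column 3: eliminating its row and column leaves {circle, square, triangle, hexagon}.
Row 5, column 4: eliminating its row and column leaves {square, triangle, star, hexagon}.
Row 5, column 5: eliminating its row and column leaves {circle, square, triangle, star}.
Enumerating the assignments across these blanks that avoid any row or column repeat gives 56 completions.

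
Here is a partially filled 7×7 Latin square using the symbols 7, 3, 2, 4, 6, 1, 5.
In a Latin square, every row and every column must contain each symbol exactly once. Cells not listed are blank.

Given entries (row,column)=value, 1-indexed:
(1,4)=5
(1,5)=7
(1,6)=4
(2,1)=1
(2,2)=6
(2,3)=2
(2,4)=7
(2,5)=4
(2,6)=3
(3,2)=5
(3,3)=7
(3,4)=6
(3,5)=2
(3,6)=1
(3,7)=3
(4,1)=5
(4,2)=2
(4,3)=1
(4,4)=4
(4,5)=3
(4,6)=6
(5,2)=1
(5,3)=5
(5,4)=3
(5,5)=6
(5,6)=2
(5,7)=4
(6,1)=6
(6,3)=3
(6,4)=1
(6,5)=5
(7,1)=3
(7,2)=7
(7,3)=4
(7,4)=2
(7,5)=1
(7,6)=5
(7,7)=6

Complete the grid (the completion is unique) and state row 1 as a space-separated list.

Row 1, column 1: row 1 has {7, 4, 5} and column 1 has {3, 6, 1, 5}, leaving only 2.
Row 1, column 2: row 1 has {7, 2, 4, 5} and column 2 has {7, 2, 6, 1, 5}, leaving only 3.
Row 1, column 3: row 1 has {7, 3, 2, 4, 5} and column 3 has {7, 3, 2, 4, 1, 5}, leaving only 6.
Row 1, column 7: row 1 has {7, 3, 2, 4, 6, 5} and column 7 has {3, 4, 6}, leaving only 1.
So row 1 reads: 2 3 6 5 7 4 1.

2 3 6 5 7 4 1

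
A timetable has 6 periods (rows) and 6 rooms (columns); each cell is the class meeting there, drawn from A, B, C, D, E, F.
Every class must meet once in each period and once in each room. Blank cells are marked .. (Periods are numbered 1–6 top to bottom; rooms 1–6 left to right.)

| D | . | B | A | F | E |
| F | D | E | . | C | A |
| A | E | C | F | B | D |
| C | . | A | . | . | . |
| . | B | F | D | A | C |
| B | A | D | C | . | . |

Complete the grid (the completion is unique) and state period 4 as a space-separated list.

Period 4, room 2: period 4 has {A, C} and room 2 has {A, B, D, E}, leaving only F.
Period 4, room 6: period 4 has {A, C, F} and room 6 has {A, C, D, E}, leaving only B.
Period 4, room 4: period 4 has {A, B, C, F} and room 4 has {A, C, D, F}, leaving only E.
Period 4, room 5: period 4 has {A, B, C, E, F} and room 5 has {A, B, C, F}, leaving only D.
So period 4 reads: C F A E D B.

C F A E D B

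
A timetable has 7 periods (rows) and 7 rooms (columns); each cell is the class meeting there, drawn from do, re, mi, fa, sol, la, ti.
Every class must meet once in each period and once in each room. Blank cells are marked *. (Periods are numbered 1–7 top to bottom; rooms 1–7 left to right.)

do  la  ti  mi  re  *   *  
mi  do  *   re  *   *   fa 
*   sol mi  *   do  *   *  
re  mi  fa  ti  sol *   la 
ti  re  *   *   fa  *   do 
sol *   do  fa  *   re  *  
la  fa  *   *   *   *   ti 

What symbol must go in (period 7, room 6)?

sol

Period 1, room 7: period 1 has {do, re, mi, la, ti} and room 7 has {do, fa, la, ti}, leaving only sol.
Period 1, room 6: period 1 has {do, re, mi, sol, la, ti} and room 6 has {re}, leaving only fa.
Period 3, room 1: period 3 has {do, mi, sol} and room 1 has {do, re, mi, sol, la, ti}, leaving only fa.
Period 3, room 4: period 3 has {do, mi, fa, sol} and room 4 has {re, mi, fa, ti}, leaving only la.
Period 3, room 6: period 3 has {do, mi, fa, sol, la} and room 6 has {re, fa}, leaving only ti.
Period 3, room 7: period 3 has {do, mi, fa, sol, la, ti} and room 7 has {do, fa, sol, la, ti}, leaving only re.
Period 4, room 6: period 4 has {re, mi, fa, sol, la, ti} and room 6 has {re, fa, ti}, leaving only do.
Period 5, room 4: period 5 has {do, re, fa, ti} and room 4 has {re, mi, fa, la, ti}, leaving only sol.
Period 5, room 3: period 5 has {do, re, fa, sol, ti} and room 3 has {do, mi, fa, ti}, leaving only la.
Period 2, room 3: period 2 has {do, re, mi, fa} and room 3 has {do, mi, fa, la, ti}, leaving only sol.
Period 2, room 6: period 2 has {do, re, mi, fa, sol} and room 6 has {do, re, fa, ti}, leaving only la.
Period 2, room 5: period 2 has {do, re, mi, fa, sol, la} and room 5 has {do, re, fa, sol}, leaving only ti.
Period 5, room 6: period 5 has {do, re, fa, sol, la, ti} and room 6 has {do, re, fa, la, ti}, leaving only mi.
Period 7 already has {fa, la, ti} and room 6 already has {do, re, mi, fa, la, ti}, so period 7, room 6 must be sol.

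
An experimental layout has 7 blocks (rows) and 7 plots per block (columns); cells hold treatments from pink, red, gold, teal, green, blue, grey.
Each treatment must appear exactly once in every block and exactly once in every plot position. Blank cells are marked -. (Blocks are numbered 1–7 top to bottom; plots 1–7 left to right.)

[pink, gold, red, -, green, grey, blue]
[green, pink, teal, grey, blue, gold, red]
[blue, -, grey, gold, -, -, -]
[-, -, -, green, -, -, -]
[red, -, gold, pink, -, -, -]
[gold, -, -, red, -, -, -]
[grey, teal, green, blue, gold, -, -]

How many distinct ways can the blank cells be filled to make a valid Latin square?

Block 1, plot 4: eliminating its block and plot leaves {teal}.
Block 3, plot 2: eliminating its block and plot leaves {red, green}.
Block 3, plot 5: eliminating its block and plot leaves {pink, red, teal}.
Block 3, plot 6: eliminating its block and plot leaves {pink, red, teal, green}.
Block 3, plot 7: eliminating its block and plot leaves {pink, teal, green}.
Block 4, plot 1: eliminating its block and plot leaves {teal}.
Block 4, plot 2: eliminating its block and plot leaves {red, blue, grey}.
Block 4, plot 3: eliminating its block and plot leaves {pink, blue}.
Block 4, plot 5: eliminating its block and plot leaves {pink, red, teal, grey}.
Block 4, plot 6: eliminating its block and plot leaves {pink, red, teal, blue}.
Block 4, plot 7: eliminating its block and plot leaves {pink, gold, teal, grey}.
Block 5, plot 2: eliminating its block and plot leaves {green, blue, grey}.
Block 5, plot 5: eliminating its block and plot leaves {teal, grey}.
Block 5, plot 6: eliminating its block and plot leaves {teal, green, blue}.
Block 5, plot 7: eliminating its block and plot leaves {teal, green, grey}.
Block 6, plot 2: eliminating its block and plot leaves {green, blue, grey}.
Block 6, plot 3: eliminating its block and plot leaves {pink, blue}.
Block 6, plot 5: eliminating its block and plot leaves {pink, teal, grey}.
Block 6, plot 6: eliminating its block and plot leaves {pink, teal, green, blue}.
Block 6, plot 7: eliminating its block and plot leaves {pink, teal, green, grey}.
Block 7, plot 6: eliminating its block and plot leaves {pink, red}.
Block 7, plot 7: eliminating its block and plot leaves {pink}.
Enumerating the assignments across these blanks that avoid any block or plot repeat gives 11 completions.

11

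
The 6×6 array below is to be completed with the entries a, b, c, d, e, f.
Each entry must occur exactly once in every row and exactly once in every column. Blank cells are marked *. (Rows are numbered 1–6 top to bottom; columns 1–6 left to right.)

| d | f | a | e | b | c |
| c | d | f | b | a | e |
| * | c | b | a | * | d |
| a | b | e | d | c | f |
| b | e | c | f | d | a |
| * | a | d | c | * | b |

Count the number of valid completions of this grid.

Row 3, column 1: eliminating its row and column leaves {e, f}.
Row 3, column 5: eliminating its row and column leaves {e, f}.
Row 6, column 1: eliminating its row and column leaves {e, f}.
Row 6, column 5: eliminating its row and column leaves {e, f}.
Enumerating the assignments across these blanks that avoid any row or column repeat gives 2 completions.

2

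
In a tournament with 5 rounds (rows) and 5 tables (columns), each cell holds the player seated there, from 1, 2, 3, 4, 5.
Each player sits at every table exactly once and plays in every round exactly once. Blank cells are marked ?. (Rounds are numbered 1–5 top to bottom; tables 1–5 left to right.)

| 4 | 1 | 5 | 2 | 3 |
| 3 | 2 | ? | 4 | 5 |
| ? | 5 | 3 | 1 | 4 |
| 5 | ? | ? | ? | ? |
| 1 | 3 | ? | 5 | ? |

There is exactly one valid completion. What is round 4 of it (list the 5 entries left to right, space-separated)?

5 4 2 3 1

Round 4, table 2: round 4 has {5} and table 2 has {1, 2, 3, 5}, leaving only 4.
Round 4, table 4: round 4 has {4, 5} and table 4 has {1, 2, 4, 5}, leaving only 3.
Round 2, table 3: round 2 has {2, 3, 4, 5} and table 3 has {3, 5}, leaving only 1.
Round 4, table 3: round 4 has {3, 4, 5} and table 3 has {1, 3, 5}, leaving only 2.
Round 4, table 5: round 4 has {2, 3, 4, 5} and table 5 has {3, 4, 5}, leaving only 1.
So round 4 reads: 5 4 2 3 1.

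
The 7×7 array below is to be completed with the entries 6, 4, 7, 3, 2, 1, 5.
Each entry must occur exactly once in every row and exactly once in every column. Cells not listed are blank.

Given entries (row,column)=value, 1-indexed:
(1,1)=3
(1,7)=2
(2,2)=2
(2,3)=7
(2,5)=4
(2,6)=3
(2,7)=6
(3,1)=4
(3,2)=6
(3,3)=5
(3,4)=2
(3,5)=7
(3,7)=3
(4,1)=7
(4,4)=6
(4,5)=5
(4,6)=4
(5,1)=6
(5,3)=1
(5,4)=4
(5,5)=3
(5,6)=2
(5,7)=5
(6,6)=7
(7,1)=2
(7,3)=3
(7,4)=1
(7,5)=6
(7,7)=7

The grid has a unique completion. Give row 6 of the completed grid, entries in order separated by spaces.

Row 1, column 5: row 1 has {3, 2} and column 5 has {6, 4, 7, 3, 5}, leaving only 1.
Row 6, column 5: row 6 has {7} and column 5 has {6, 4, 7, 3, 1, 5}, leaving only 2.
Row 2, column 4: row 2 has {6, 4, 7, 3, 2} and column 4 has {6, 4, 2, 1}, leaving only 5.
Row 6, column 4: row 6 has {7, 2} and column 4 has {6, 4, 2, 1, 5}, leaving only 3.
Row 1, column 4: row 1 has {3, 2, 1} and column 4 has {6, 4, 3, 2, 1, 5}, leaving only 7.
Row 2, column 1: row 2 has {6, 4, 7, 3, 2, 5} and column 1 has {6, 4, 7, 3, 2}, leaving only 1.
Row 6, column 1: row 6 has {7, 3, 2} and column 1 has {6, 4, 7, 3, 2, 1}, leaving only 5.
Row 3, column 6: row 3 has {6, 4, 7, 3, 2, 5} and column 6 has {4, 7, 3, 2}, leaving only 1.
Row 4, column 3: row 4 has {6, 4, 7, 5} and column 3 has {7, 3, 1, 5}, leaving only 2.
Row 4, column 7: row 4 has {6, 4, 7, 2, 5} and column 7 has {6, 7, 3, 2, 5}, leaving only 1.
Row 6, column 7: row 6 has {7, 3, 2, 5} and column 7 has {6, 7, 3, 2, 1, 5}, leaving only 4.
Row 6, column 2: row 6 has {4, 7, 3, 2, 5} and column 2 has {6, 2}, leaving only 1.
Row 6, column 3: row 6 has {4, 7, 3, 2, 1, 5} and column 3 has {7, 3, 2, 1, 5}, leaving only 6.
So row 6 reads: 5 1 6 3 2 7 4.

5 1 6 3 2 7 4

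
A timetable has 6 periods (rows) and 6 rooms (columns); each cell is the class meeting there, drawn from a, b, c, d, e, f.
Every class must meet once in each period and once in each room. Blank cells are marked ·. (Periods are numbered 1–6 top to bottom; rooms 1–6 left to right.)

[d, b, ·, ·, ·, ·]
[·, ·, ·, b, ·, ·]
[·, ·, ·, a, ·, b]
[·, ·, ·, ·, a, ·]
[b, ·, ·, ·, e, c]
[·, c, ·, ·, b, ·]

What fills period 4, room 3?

b

Period 4, room 3 is narrowed to {b, c, d, e, f}.
If it were c, propagating the remaining blanks reaches a contradiction.
If it were d, propagating the remaining blanks reaches a contradiction.
If it were e, propagating the remaining blanks reaches a contradiction.
If it were f, propagating the remaining blanks reaches a contradiction.
So period 4, room 3 must be b.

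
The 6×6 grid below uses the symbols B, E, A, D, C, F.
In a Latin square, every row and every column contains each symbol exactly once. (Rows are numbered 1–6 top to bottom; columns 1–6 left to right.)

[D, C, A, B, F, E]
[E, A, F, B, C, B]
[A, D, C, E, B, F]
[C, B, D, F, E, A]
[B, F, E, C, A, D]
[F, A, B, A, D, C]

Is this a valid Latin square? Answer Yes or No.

Row 6 contains A twice (at columns 2 and 4); row 2 is also not a permutation.

No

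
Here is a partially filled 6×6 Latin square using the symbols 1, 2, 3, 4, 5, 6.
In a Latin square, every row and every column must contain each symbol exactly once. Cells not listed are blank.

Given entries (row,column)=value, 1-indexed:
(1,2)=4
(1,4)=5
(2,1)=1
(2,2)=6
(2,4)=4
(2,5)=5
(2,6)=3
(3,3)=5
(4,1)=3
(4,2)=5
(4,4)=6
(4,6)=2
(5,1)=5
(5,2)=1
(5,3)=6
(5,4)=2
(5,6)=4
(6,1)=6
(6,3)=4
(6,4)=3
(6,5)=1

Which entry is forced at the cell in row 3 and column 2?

Row 1, column 1: row 1 has {4, 5} and column 1 has {1, 3, 5, 6}, leaving only 2.
Row 2, column 3: row 2 has {1, 3, 4, 5, 6} and column 3 has {4, 5, 6}, leaving only 2.
Row 3, column 1: row 3 has {5} and column 1 has {1, 2, 3, 5, 6}, leaving only 4.
Row 3, column 4: row 3 has {4, 5} and column 4 has {2, 3, 4, 5, 6}, leaving only 1.
Row 3, column 6: row 3 has {1, 4, 5} and column 6 has {2, 3, 4}, leaving only 6.
Row 1, column 6: row 1 has {2, 4, 5} and column 6 has {2, 3, 4, 6}, leaving only 1.
Row 1, column 3: row 1 has {1, 2, 4, 5} and column 3 has {2, 4, 5, 6}, leaving only 3.
Row 1, column 5: row 1 has {1, 2, 3, 4, 5} and column 5 has {1, 5}, leaving only 6.
Row 4, column 3: row 4 has {2, 3, 5, 6} and column 3 has {2, 3, 4, 5, 6}, leaving only 1.
Row 4, column 5: row 4 has {1, 2, 3, 5, 6} and column 5 has {1, 5, 6}, leaving only 4.
Row 5, column 5: row 5 has {1, 2, 4, 5, 6} and column 5 has {1, 4, 5, 6}, leaving only 3.
Row 3, column 5: row 3 has {1, 4, 5, 6} and column 5 has {1, 3, 4, 5, 6}, leaving only 2.
Row 3 already has {1, 2, 4, 5, 6} and column 2 already has {1, 4, 5, 6}, so row 3, column 2 must be 3.

3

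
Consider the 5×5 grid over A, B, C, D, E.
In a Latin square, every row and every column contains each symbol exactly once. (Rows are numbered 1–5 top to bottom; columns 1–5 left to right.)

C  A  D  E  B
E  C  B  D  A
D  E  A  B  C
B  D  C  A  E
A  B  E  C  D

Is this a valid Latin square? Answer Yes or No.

Each row is a permutation of the 5 symbols, and so is each column.

Yes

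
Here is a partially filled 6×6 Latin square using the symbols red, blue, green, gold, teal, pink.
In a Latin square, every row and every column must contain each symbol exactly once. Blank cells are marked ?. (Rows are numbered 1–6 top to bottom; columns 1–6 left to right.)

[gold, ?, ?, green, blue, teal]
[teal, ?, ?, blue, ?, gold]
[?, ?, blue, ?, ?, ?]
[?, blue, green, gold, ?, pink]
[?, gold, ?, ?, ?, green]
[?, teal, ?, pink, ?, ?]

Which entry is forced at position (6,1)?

Row 3, column 6: row 3 has {blue} and column 6 has {green, gold, teal, pink}, leaving only red.
Row 3, column 4: row 3 has {red, blue} and column 4 has {blue, green, gold, pink}, leaving only teal.
Row 4, column 1: row 4 has {blue, green, gold, pink} and column 1 has {gold, teal}, leaving only red.
Row 4, column 5: row 4 has {red, blue, green, gold, pink} and column 5 has {blue}, leaving only teal.
Row 5, column 4: row 5 has {green, gold} and column 4 has {blue, green, gold, teal, pink}, leaving only red.
Row 5, column 5: row 5 has {red, green, gold} and column 5 has {blue, teal}, leaving only pink.
Row 5, column 1: row 5 has {red, green, gold, pink} and column 1 has {red, gold, teal}, leaving only blue.
Row 6 already has {teal, pink} and column 1 already has {red, blue, gold, teal}, so row 6, column 1 must be green.

green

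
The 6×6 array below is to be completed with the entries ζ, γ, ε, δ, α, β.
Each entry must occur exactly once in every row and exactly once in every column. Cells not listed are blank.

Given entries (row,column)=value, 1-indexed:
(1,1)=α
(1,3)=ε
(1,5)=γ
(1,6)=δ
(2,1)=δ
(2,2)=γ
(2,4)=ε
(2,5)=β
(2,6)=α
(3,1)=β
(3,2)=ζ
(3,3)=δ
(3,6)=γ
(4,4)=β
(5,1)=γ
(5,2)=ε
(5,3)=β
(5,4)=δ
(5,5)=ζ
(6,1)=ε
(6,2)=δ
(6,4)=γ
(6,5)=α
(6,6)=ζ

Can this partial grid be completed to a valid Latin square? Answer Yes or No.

Row 5, column 6: row 5 together with column 6 already contain {ζ, γ, ε, δ, α, β} — every symbol — so nothing can go there. The grid has no valid completion.

No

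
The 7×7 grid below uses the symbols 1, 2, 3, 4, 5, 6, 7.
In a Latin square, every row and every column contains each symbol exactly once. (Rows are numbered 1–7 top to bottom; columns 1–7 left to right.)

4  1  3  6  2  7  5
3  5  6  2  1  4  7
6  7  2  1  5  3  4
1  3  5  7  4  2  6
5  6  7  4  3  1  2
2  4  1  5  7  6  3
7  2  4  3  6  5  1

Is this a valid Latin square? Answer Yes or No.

Yes

Each row is a permutation of the 7 symbols, and so is each column.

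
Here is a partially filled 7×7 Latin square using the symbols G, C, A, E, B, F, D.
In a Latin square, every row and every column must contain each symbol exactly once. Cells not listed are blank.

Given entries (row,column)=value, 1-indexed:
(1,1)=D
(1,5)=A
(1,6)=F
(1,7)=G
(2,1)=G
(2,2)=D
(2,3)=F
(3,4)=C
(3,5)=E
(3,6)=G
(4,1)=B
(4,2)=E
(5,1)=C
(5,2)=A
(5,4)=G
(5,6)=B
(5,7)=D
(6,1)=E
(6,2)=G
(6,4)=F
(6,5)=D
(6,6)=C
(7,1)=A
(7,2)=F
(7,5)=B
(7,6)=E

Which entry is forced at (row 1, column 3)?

Row 2, column 5: row 2 has {G, F, D} and column 5 has {A, E, B, D}, leaving only C.
Row 2, column 6: row 2 has {G, C, F, D} and column 6 has {G, C, E, B, F}, leaving only A.
Row 3, column 1: row 3 has {G, C, E} and column 1 has {G, C, A, E, B, D}, leaving only F.
Row 3, column 2: row 3 has {G, C, E, F} and column 2 has {G, A, E, F, D}, leaving only B.
Row 1, column 2: row 1 has {G, A, F, D} and column 2 has {G, A, E, B, F, D}, leaving only C.
Row 3, column 7: row 3 has {G, C, E, B, F} and column 7 has {G, D}, leaving only A.
Row 3, column 3: row 3 has {G, C, A, E, B, F} and column 3 has {F}, leaving only D.
Row 4, column 6: row 4 has {E, B} and column 6 has {G, C, A, E, B, F}, leaving only D.
Row 4, column 4: row 4 has {E, B, D} and column 4 has {G, C, F}, leaving only A.
Row 5, column 3: row 5 has {G, C, A, B, D} and column 3 has {F, D}, leaving only E.
Row 1 already has {G, C, A, F, D} and column 3 already has {E, F, D}, so row 1, column 3 must be B.

B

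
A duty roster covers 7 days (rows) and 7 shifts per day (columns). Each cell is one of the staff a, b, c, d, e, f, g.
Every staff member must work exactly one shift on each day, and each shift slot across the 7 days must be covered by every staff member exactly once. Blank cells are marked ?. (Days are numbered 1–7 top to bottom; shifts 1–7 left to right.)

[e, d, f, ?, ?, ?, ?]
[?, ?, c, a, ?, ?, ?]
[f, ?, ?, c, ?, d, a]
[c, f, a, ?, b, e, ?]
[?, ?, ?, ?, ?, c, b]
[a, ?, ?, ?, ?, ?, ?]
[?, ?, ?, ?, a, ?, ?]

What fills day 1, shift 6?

Day 1, shift 6 is narrowed to {a, b, g}.
If it were b, then day 1, shift 7 would be left with no valid symbol.
If it were g, then day 1, shift 7 would be left with no valid symbol.
So day 1, shift 6 must be a.

a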